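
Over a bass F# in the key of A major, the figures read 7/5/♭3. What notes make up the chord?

A third above F# in this key is A, lowered to Ab by the flat.
A fifth above F# in this key is C#.
A seventh above F# in this key is E.

F#, Ab, C#, E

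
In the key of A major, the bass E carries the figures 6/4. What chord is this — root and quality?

A major

The figures 6/4 indicate a triad in second inversion.
In second inversion the root lies a fourth above the bass: a fourth above E in A major is A.
The chord tones are E, A, C#, giving A major.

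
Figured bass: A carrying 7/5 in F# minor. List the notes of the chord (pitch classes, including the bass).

A, C#, E, G#

The written figures 7/5 are shorthand for 7/5/3: the 3 is implied.
A third above A in this key is C#.
A fifth above A in this key is E.
A seventh above A in this key is G#.
Together with the bass A, this spells A major seventh in root position.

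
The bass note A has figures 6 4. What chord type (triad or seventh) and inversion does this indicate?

triad, second inversion

Intervals of 6/4 above the bass form a triad; the bass is the fifth, so this is second inversion.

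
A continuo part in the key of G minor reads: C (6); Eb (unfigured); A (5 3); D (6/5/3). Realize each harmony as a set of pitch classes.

C, Eb, A | Eb, G, Bb | A, C, Eb | D, F, A, Bb

C (6/3): C, Eb, A.
Eb (5/3): Eb, G, Bb.
A (5/3): A, C, Eb.
D (6/5/3): D, F, A, Bb.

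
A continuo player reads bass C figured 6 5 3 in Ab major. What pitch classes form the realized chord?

C, Eb, G, Ab

A third above C in this key is Eb.
A fifth above C in this key is G.
A sixth above C in this key is Ab.
Together with the bass C, this spells Ab major seventh in first inversion.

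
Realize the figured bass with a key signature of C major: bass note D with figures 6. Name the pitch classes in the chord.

D, F, B

The written figures 6 are shorthand for 6/3: the 3 is implied.
A third above D in this key is F.
A sixth above D in this key is B.
Together with the bass D, this spells B diminished in first inversion.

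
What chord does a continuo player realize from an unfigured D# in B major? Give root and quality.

An unfigured bass indicates a triad in root position.
In root position the bass is the root, so the root is D#.
The chord tones are D#, F#, A#, giving D# minor.

D# minor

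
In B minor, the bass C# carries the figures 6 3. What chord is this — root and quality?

A major

The figures 6 3 indicate a triad in first inversion.
In first inversion the root lies a sixth above the bass: a sixth above C# in B minor is A.
The chord tones are C#, E, A, giving A major.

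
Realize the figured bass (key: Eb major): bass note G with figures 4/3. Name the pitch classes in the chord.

The written figures 4/3 are shorthand for 6/4/3: the 6 is implied.
A third above G in this key is Bb.
A fourth above G in this key is C.
A sixth above G in this key is Eb.
Together with the bass G, this spells C minor seventh in second inversion.

G, Bb, C, Eb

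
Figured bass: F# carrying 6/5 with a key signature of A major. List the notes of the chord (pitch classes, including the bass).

The written figures 6/5 are shorthand for 6/5/3: the 3 is implied.
A third above F# in this key is A.
A fifth above F# in this key is C#.
A sixth above F# in this key is D.
Together with the bass F#, this spells D major seventh in first inversion.

F#, A, C#, D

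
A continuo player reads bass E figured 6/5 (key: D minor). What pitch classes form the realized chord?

E, G, Bb, C

The written figures 6/5 are shorthand for 6/5/3: the 3 is implied.
A third above E in this key is G.
A fifth above E in this key is Bb.
A sixth above E in this key is C.
Together with the bass E, this spells C dominant seventh in first inversion.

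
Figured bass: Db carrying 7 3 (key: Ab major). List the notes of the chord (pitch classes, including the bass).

The written figures 7 3 are shorthand for 7/5/3: the 5 is implied.
A third above Db in this key is F.
A fifth above Db in this key is Ab.
A seventh above Db in this key is C.
Together with the bass Db, this spells Db major seventh in root position.

Db, F, Ab, C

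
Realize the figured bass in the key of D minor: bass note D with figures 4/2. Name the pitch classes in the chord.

The written figures 4/2 are shorthand for 6/4/2: the 6 is implied.
A second above D in this key is E.
A fourth above D in this key is G.
A sixth above D in this key is Bb.
Together with the bass D, this spells E half-diminished seventh in third inversion.

D, E, G, Bb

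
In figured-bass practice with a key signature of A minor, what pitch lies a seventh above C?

B

Counting 6 letter steps above C lands on B; in A minor, that letter is B.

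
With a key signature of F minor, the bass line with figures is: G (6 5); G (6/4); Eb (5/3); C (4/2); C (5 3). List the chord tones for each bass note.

G, Bb, Db, Eb | G, C, Eb | Eb, G, Bb | C, Db, F, Ab | C, Eb, G

G (6/5/3): G, Bb, Db, Eb.
G (6/4): G, C, Eb.
Eb (5/3): Eb, G, Bb.
C (6/4/2): C, Db, F, Ab.
C (5/3): C, Eb, G.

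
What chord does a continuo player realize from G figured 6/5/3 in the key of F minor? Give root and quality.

Eb dominant seventh

The figures 6/5/3 indicate a seventh chord in first inversion.
In first inversion the root lies a sixth above the bass: a sixth above G in F minor is Eb.
The chord tones are G, Bb, Db, Eb, giving Eb dominant seventh.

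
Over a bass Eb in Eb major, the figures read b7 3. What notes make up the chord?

Eb, G, Bb, Db

The written figures b7 3 are shorthand for 7/5/3: the 5 is implied.
A third above Eb in this key is G.
A fifth above Eb in this key is Bb.
A seventh above Eb in this key is D, lowered to Db by the flat.
Together with the bass Eb, this spells Eb dominant seventh in root position.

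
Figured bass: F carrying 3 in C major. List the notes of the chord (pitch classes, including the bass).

The written figures 3 are shorthand for 5/3: the 5 is implied.
A third above F in this key is A.
A fifth above F in this key is C.
Together with the bass F, this spells F major in root position.

F, A, C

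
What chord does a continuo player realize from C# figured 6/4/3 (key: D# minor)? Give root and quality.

F# major seventh

The figures 6/4/3 indicate a seventh chord in second inversion.
In second inversion the root lies a fourth above the bass: a fourth above C# in D# minor is F#.
The chord tones are C#, E#, F#, A#, giving F# major seventh.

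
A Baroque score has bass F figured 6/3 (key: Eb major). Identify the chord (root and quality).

D diminished

The figures 6/3 indicate a triad in first inversion.
In first inversion the root lies a sixth above the bass: a sixth above F in Eb major is D.
The chord tones are F, Ab, D, giving D diminished.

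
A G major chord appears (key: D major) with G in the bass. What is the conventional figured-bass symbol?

no figures

G is the root of G major, so the chord is in root position.
A triad in root position is figured 5/3, conventionally abbreviated (no figures — root-position triad).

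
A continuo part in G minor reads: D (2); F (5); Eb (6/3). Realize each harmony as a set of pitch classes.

D, Eb, G, Bb | F, A, C | Eb, G, C

D (6/4/2): D, Eb, G, Bb.
F (5/3): F, A, C.
Eb (6/3): Eb, G, C.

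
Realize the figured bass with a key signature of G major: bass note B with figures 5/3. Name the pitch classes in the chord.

A third above B in this key is D.
A fifth above B in this key is F#.
Together with the bass B, this spells B minor in root position.

B, D, F#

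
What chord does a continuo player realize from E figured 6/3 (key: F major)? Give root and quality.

C major

The figures 6/3 indicate a triad in first inversion.
In first inversion the root lies a sixth above the bass: a sixth above E in F major is C.
The chord tones are E, G, C, giving C major.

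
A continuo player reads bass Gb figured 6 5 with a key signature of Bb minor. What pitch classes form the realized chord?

The written figures 6 5 are shorthand for 6/5/3: the 3 is implied.
A third above Gb in this key is Bb.
A fifth above Gb in this key is Db.
A sixth above Gb in this key is Eb.
Together with the bass Gb, this spells Eb minor seventh in first inversion.

Gb, Bb, Db, Eb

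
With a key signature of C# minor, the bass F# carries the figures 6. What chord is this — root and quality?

D# diminished

The figures 6 indicate a triad in first inversion.
In first inversion the root lies a sixth above the bass: a sixth above F# in C# minor is D#.
The chord tones are F#, A, D#, giving D# diminished.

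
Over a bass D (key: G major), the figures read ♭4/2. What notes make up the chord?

The written figures ♭4/2 are shorthand for 6/4/2: the 6 is implied.
A second above D in this key is E.
A fourth above D in this key is G, lowered to Gb by the flat.
A sixth above D in this key is B.

D, E, Gb, B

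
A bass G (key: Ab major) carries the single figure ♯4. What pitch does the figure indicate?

C#

Counting 3 letter steps above G lands on C; in Ab major, that letter is C.
The #4 figure raises it a semitone, giving C#.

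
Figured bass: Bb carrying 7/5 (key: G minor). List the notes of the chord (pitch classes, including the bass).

Bb, D, F, A

The written figures 7/5 are shorthand for 7/5/3: the 3 is implied.
A third above Bb in this key is D.
A fifth above Bb in this key is F.
A seventh above Bb in this key is A.
Together with the bass Bb, this spells Bb major seventh in root position.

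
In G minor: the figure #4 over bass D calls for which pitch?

Counting 3 letter steps above D lands on G; in G minor, that letter is G.
The #4 figure raises it a semitone, giving G#.

G#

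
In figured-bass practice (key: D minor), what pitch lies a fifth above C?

Counting 4 letter steps above C lands on G; in D minor, that letter is G.

G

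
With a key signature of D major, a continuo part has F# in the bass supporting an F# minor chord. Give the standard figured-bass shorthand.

no figures

F# is the root of F# minor, so the chord is in root position.
A triad in root position is figured 5/3, conventionally abbreviated (no figures — root-position triad).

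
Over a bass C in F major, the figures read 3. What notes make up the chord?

The written figures 3 are shorthand for 5/3: the 5 is implied.
A third above C in this key is E.
A fifth above C in this key is G.
Together with the bass C, this spells C major in root position.

C, E, G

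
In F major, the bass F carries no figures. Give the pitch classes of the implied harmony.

An unfigured bass implies 5/3.
A third above F in this key is A.
A fifth above F in this key is C.
Together with the bass F, this spells F major in root position.

F, A, C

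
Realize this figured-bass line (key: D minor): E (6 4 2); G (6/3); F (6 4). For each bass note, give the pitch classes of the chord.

E, F, A, C | G, Bb, E | F, Bb, D

E (6/4/2): E, F, A, C.
G (6/3): G, Bb, E.
F (6/4): F, Bb, D.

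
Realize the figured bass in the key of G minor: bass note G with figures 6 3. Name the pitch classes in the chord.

A third above G in this key is Bb.
A sixth above G in this key is Eb.
Together with the bass G, this spells Eb major in first inversion.

G, Bb, Eb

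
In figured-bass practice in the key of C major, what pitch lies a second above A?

Counting 1 letter step above A lands on B; in C major, that letter is B.

B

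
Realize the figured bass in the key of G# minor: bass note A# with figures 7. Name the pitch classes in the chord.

A#, C#, E, G#

The written figures 7 are shorthand for 7/5/3: the 5/3 are implied.
A third above A# in this key is C#.
A fifth above A# in this key is E.
A seventh above A# in this key is G#.
Together with the bass A#, this spells A# half-diminished seventh in root position.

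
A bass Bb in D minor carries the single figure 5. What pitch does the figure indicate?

F

Counting 4 letter steps above Bb lands on F; in D minor, that letter is F.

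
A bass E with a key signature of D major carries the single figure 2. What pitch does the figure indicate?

F#

Counting 1 letter step above E lands on F; in D major, that letter is F#.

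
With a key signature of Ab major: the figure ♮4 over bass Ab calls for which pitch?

Counting 3 letter steps above Ab lands on D; in Ab major, that letter is Db.
The ♮4 figure makes it natural, giving D.

D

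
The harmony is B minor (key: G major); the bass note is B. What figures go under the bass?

B is the root of B minor, so the chord is in root position.
A triad in root position is figured 5/3, conventionally abbreviated (no figures — root-position triad).

no figures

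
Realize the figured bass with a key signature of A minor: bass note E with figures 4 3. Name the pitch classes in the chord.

The written figures 4 3 are shorthand for 6/4/3: the 6 is implied.
A third above E in this key is G.
A fourth above E in this key is A.
A sixth above E in this key is C.
Together with the bass E, this spells A minor seventh in second inversion.

E, G, A, C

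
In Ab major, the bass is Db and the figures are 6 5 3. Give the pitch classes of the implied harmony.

Db, F, Ab, Bb

A third above Db in this key is F.
A fifth above Db in this key is Ab.
A sixth above Db in this key is Bb.
Together with the bass Db, this spells Bb minor seventh in first inversion.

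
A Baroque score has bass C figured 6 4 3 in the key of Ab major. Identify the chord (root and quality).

The figures 6 4 3 indicate a seventh chord in second inversion.
In second inversion the root lies a fourth above the bass: a fourth above C in Ab major is F.
The chord tones are C, Eb, F, Ab, giving F minor seventh.

F minor seventh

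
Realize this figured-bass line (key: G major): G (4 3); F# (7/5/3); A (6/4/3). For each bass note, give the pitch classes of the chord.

G, B, C, E | F#, A, C, E | A, C, D, F#

G (6/4/3): G, B, C, E.
F# (7/5/3): F#, A, C, E.
A (6/4/3): A, C, D, F#.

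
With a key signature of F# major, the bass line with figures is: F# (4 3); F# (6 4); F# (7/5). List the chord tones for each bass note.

F# (6/4/3): F#, A#, B, D#.
F# (6/4): F#, B, D#.
F# (7/5/3): F#, A#, C#, E#.

F#, A#, B, D# | F#, B, D# | F#, A#, C#, E#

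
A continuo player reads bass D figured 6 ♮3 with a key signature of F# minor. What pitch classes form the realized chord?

A third above D in this key is F#, made natural (F) by the ♮ figure.
A sixth above D in this key is B.
Together with the bass D, this spells B diminished in first inversion.

D, F, B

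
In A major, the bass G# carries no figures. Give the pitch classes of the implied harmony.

G#, B, D

An unfigured bass implies 5/3.
A third above G# in this key is B.
A fifth above G# in this key is D.
Together with the bass G#, this spells G# diminished in root position.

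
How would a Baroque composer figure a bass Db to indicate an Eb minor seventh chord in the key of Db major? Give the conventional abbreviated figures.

Db is the seventh of Eb minor seventh, so the chord is in third inversion.
A seventh chord in third inversion is figured 6/4/2, conventionally abbreviated 4/2.

4/2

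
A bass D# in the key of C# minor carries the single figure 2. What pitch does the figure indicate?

E

Counting 1 letter step above D# lands on E; in C# minor, that letter is E.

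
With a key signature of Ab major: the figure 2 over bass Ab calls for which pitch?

Bb

Counting 1 letter step above Ab lands on B; in Ab major, that letter is Bb.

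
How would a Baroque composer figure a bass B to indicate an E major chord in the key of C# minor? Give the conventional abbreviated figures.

6/4

B is the fifth of E major, so the chord is in second inversion.
A triad in second inversion is figured 6/4, conventionally abbreviated 6/4.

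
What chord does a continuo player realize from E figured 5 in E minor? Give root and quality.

The figures 5 indicate a triad in root position.
In root position the bass is the root, so the root is E.
The chord tones are E, G, B, giving E minor.

E minor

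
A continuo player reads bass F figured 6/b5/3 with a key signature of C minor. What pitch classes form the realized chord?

A third above F in this key is Ab.
A fifth above F in this key is C, lowered to Cb by the flat.
A sixth above F in this key is D.
Together with the bass F, this spells D diminished seventh in first inversion.

F, Ab, Cb, D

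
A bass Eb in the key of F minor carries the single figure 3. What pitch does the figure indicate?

Counting 2 letter steps above Eb lands on G; in F minor, that letter is G.

G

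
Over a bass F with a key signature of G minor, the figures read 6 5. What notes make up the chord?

F, A, C, D

The written figures 6 5 are shorthand for 6/5/3: the 3 is implied.
A third above F in this key is A.
A fifth above F in this key is C.
A sixth above F in this key is D.
Together with the bass F, this spells D minor seventh in first inversion.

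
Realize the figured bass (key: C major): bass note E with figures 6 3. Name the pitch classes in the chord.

A third above E in this key is G.
A sixth above E in this key is C.
Together with the bass E, this spells C major in first inversion.

E, G, C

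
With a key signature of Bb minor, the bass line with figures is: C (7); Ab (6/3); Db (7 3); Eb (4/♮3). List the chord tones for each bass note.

C, Eb, Gb, Bb | Ab, C, F | Db, F, Ab, C | Eb, G, Ab, C

C (7/5/3): C, Eb, Gb, Bb.
Ab (6/3): Ab, C, F.
Db (7/5/3): Db, F, Ab, C.
Eb (6/4/♮3): Eb, G, Ab, C.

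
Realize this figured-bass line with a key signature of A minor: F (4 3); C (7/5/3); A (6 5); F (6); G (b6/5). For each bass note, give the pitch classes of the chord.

F (6/4/3): F, A, B, D.
C (7/5/3): C, E, G, B.
A (6/5/3): A, C, E, F.
F (6/3): F, A, D.
G (b6/5/3): G, B, D, Eb.

F, A, B, D | C, E, G, B | A, C, E, F | F, A, D | G, B, D, Eb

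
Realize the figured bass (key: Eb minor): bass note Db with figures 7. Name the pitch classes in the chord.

The written figures 7 are shorthand for 7/5/3: the 5/3 are implied.
A third above Db in this key is F.
A fifth above Db in this key is Ab.
A seventh above Db in this key is Cb.
Together with the bass Db, this spells Db dominant seventh in root position.

Db, F, Ab, Cb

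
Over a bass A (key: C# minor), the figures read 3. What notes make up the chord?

The written figures 3 are shorthand for 5/3: the 5 is implied.
A third above A in this key is C#.
A fifth above A in this key is E.
Together with the bass A, this spells A major in root position.

A, C#, E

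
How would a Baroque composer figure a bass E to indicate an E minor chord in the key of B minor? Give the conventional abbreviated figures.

no figures

E is the root of E minor, so the chord is in root position.
A triad in root position is figured 5/3, conventionally abbreviated (no figures — root-position triad).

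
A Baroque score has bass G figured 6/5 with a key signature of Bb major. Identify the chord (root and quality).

Eb major seventh

The figures 6/5 indicate a seventh chord in first inversion.
In first inversion the root lies a sixth above the bass: a sixth above G in Bb major is Eb.
The chord tones are G, Bb, D, Eb, giving Eb major seventh.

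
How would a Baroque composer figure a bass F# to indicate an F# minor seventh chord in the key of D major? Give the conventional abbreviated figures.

7

F# is the root of F# minor seventh, so the chord is in root position.
A seventh chord in root position is figured 7/5/3, conventionally abbreviated 7.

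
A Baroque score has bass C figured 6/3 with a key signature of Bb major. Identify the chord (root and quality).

A diminished

The figures 6/3 indicate a triad in first inversion.
In first inversion the root lies a sixth above the bass: a sixth above C in Bb major is A.
The chord tones are C, Eb, A, giving A diminished.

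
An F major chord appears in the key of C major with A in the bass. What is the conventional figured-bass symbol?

A is the third of F major, so the chord is in first inversion.
A triad in first inversion is figured 6/3, conventionally abbreviated 6.

6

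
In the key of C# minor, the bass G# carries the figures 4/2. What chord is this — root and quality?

A major seventh

The figures 4/2 indicate a seventh chord in third inversion.
In third inversion the root lies a second above the bass: a second above G# in C# minor is A.
The chord tones are G#, A, C#, E, giving A major seventh.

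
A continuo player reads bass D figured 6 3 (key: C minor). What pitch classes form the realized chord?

D, F, Bb

A third above D in this key is F.
A sixth above D in this key is Bb.
Together with the bass D, this spells Bb major in first inversion.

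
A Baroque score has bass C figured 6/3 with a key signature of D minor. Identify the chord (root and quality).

The figures 6/3 indicate a triad in first inversion.
In first inversion the root lies a sixth above the bass: a sixth above C in D minor is A.
The chord tones are C, E, A, giving A minor.

A minor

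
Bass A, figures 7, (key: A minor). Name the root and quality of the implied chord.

A minor seventh

The figures 7 indicate a seventh chord in root position.
In root position the bass is the root, so the root is A.
The chord tones are A, C, E, G, giving A minor seventh.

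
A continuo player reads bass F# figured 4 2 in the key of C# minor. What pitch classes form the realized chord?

The written figures 4 2 are shorthand for 6/4/2: the 6 is implied.
A second above F# in this key is G#.
A fourth above F# in this key is B.
A sixth above F# in this key is D#.
Together with the bass F#, this spells G# minor seventh in third inversion.

F#, G#, B, D#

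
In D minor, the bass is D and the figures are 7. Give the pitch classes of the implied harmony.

D, F, A, C

The written figures 7 are shorthand for 7/5/3: the 5/3 are implied.
A third above D in this key is F.
A fifth above D in this key is A.
A seventh above D in this key is C.
Together with the bass D, this spells D minor seventh in root position.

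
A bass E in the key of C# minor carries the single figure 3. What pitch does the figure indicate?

Counting 2 letter steps above E lands on G; in C# minor, that letter is G#.

G#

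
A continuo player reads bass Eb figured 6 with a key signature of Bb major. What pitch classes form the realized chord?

The written figures 6 are shorthand for 6/3: the 3 is implied.
A third above Eb in this key is G.
A sixth above Eb in this key is C.
Together with the bass Eb, this spells C minor in first inversion.

Eb, G, C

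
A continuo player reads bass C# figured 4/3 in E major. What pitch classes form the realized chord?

C#, E, F#, A

The written figures 4/3 are shorthand for 6/4/3: the 6 is implied.
A third above C# in this key is E.
A fourth above C# in this key is F#.
A sixth above C# in this key is A.
Together with the bass C#, this spells F# minor seventh in second inversion.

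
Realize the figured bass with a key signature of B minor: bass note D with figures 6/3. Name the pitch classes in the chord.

A third above D in this key is F#.
A sixth above D in this key is B.
Together with the bass D, this spells B minor in first inversion.

D, F#, B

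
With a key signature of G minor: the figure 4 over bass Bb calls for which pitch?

Eb

Counting 3 letter steps above Bb lands on E; in G minor, that letter is Eb.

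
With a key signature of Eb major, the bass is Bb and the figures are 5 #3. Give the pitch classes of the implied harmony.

Bb, D#, F

A third above Bb in this key is D, raised to D# by the sharp.
A fifth above Bb in this key is F.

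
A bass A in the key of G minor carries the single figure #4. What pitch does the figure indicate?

D#

Counting 3 letter steps above A lands on D; in G minor, that letter is D.
The #4 figure raises it a semitone, giving D#.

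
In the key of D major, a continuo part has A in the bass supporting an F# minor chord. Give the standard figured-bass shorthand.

6

A is the third of F# minor, so the chord is in first inversion.
A triad in first inversion is figured 6/3, conventionally abbreviated 6.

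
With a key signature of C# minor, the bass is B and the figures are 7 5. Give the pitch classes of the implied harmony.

B, D#, F#, A

The written figures 7 5 are shorthand for 7/5/3: the 3 is implied.
A third above B in this key is D#.
A fifth above B in this key is F#.
A seventh above B in this key is A.
Together with the bass B, this spells B dominant seventh in root position.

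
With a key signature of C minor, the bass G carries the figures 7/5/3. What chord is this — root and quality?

G minor seventh

The figures 7/5/3 indicate a seventh chord in root position.
In root position the bass is the root, so the root is G.
The chord tones are G, Bb, D, F, giving G minor seventh.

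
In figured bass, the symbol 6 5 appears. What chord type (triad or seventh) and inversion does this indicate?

6 5 is shorthand for 6/5/3.
Intervals of 6/5/3 above the bass form a seventh chord; the bass is the third, so this is first inversion.

seventh chord, first inversion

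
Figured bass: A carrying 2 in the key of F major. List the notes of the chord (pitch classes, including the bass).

A, Bb, D, F

The written figures 2 are shorthand for 6/4/2: the 6/4 are implied.
A second above A in this key is Bb.
A fourth above A in this key is D.
A sixth above A in this key is F.
Together with the bass A, this spells Bb major seventh in third inversion.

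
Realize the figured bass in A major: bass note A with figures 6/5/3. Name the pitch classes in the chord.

A third above A in this key is C#.
A fifth above A in this key is E.
A sixth above A in this key is F#.
Together with the bass A, this spells F# minor seventh in first inversion.

A, C#, E, F#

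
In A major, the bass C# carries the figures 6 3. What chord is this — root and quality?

A major

The figures 6 3 indicate a triad in first inversion.
In first inversion the root lies a sixth above the bass: a sixth above C# in A major is A.
The chord tones are C#, E, A, giving A major.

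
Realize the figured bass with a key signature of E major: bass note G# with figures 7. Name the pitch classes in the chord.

G#, B, D#, F#

The written figures 7 are shorthand for 7/5/3: the 5/3 are implied.
A third above G# in this key is B.
A fifth above G# in this key is D#.
A seventh above G# in this key is F#.
Together with the bass G#, this spells G# minor seventh in root position.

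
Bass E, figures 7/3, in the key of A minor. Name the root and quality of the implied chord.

The figures 7/3 indicate a seventh chord in root position.
In root position the bass is the root, so the root is E.
The chord tones are E, G, B, D, giving E minor seventh.

E minor seventh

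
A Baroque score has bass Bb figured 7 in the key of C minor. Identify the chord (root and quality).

Bb dominant seventh

The figures 7 indicate a seventh chord in root position.
In root position the bass is the root, so the root is Bb.
The chord tones are Bb, D, F, Ab, giving Bb dominant seventh.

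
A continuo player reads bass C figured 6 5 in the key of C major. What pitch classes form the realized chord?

The written figures 6 5 are shorthand for 6/5/3: the 3 is implied.
A third above C in this key is E.
A fifth above C in this key is G.
A sixth above C in this key is A.
Together with the bass C, this spells A minor seventh in first inversion.

C, E, G, A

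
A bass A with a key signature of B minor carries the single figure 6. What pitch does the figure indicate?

Counting 5 letter steps above A lands on F; in B minor, that letter is F#.

F#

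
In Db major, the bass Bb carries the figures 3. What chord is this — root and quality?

The figures 3 indicate a triad in root position.
In root position the bass is the root, so the root is Bb.
The chord tones are Bb, Db, F, giving Bb minor.

Bb minor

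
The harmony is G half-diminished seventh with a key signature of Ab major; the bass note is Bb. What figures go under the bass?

6/5

Bb is the third of G half-diminished seventh, so the chord is in first inversion.
A seventh chord in first inversion is figured 6/5/3, conventionally abbreviated 6/5.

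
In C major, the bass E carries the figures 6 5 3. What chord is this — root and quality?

C major seventh

The figures 6 5 3 indicate a seventh chord in first inversion.
In first inversion the root lies a sixth above the bass: a sixth above E in C major is C.
The chord tones are E, G, B, C, giving C major seventh.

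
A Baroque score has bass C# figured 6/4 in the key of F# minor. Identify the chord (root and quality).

The figures 6/4 indicate a triad in second inversion.
In second inversion the root lies a fourth above the bass: a fourth above C# in F# minor is F#.
The chord tones are C#, F#, A, giving F# minor.

F# minor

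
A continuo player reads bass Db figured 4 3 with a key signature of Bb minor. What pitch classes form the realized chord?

Db, F, Gb, Bb

The written figures 4 3 are shorthand for 6/4/3: the 6 is implied.
A third above Db in this key is F.
A fourth above Db in this key is Gb.
A sixth above Db in this key is Bb.
Together with the bass Db, this spells Gb major seventh in second inversion.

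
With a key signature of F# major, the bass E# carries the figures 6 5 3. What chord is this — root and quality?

The figures 6 5 3 indicate a seventh chord in first inversion.
In first inversion the root lies a sixth above the bass: a sixth above E# in F# major is C#.
The chord tones are E#, G#, B, C#, giving C# dominant seventh.

C# dominant seventh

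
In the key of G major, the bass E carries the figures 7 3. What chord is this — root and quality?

The figures 7 3 indicate a seventh chord in root position.
In root position the bass is the root, so the root is E.
The chord tones are E, G, B, D, giving E minor seventh.

E minor seventh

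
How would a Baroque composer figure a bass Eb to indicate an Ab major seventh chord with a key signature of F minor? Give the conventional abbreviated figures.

Eb is the fifth of Ab major seventh, so the chord is in second inversion.
A seventh chord in second inversion is figured 6/4/3, conventionally abbreviated 4/3.

4/3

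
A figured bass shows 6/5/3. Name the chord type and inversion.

seventh chord, first inversion

Intervals of 6/5/3 above the bass form a seventh chord; the bass is the third, so this is first inversion.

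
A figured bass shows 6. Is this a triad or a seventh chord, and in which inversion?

triad, first inversion

6 is shorthand for 6/3.
Intervals of 6/3 above the bass form a triad; the bass is the third, so this is first inversion.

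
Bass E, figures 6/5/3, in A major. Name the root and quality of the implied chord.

The figures 6/5/3 indicate a seventh chord in first inversion.
In first inversion the root lies a sixth above the bass: a sixth above E in A major is C#.
The chord tones are E, G#, B, C#, giving C# minor seventh.

C# minor seventh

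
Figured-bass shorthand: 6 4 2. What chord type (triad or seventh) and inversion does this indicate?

seventh chord, third inversion

Intervals of 6/4/2 above the bass form a seventh chord; the bass is the seventh, so this is third inversion.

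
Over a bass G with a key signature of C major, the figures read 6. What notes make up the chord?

G, B, E

The written figures 6 are shorthand for 6/3: the 3 is implied.
A third above G in this key is B.
A sixth above G in this key is E.
Together with the bass G, this spells E minor in first inversion.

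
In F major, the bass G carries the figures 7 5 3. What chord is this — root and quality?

The figures 7 5 3 indicate a seventh chord in root position.
In root position the bass is the root, so the root is G.
The chord tones are G, Bb, D, F, giving G minor seventh.

G minor seventh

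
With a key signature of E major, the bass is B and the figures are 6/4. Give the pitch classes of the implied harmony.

B, E, G#

A fourth above B in this key is E.
A sixth above B in this key is G#.
Together with the bass B, this spells E major in second inversion.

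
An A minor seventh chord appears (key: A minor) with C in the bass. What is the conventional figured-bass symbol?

C is the third of A minor seventh, so the chord is in first inversion.
A seventh chord in first inversion is figured 6/5/3, conventionally abbreviated 6/5.

6/5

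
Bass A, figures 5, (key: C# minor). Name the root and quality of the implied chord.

A major

The figures 5 indicate a triad in root position.
In root position the bass is the root, so the root is A.
The chord tones are A, C#, E, giving A major.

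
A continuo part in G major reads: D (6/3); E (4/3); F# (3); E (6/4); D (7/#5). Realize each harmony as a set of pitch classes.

D (6/3): D, F#, B.
E (6/4/3): E, G, A, C.
F# (5/3): F#, A, C.
E (6/4): E, A, C.
D (7/#5/3): D, F#, A#, C.

D, F#, B | E, G, A, C | F#, A, C | E, A, C | D, F#, A#, C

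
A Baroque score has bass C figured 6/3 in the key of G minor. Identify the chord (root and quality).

The figures 6/3 indicate a triad in first inversion.
In first inversion the root lies a sixth above the bass: a sixth above C in G minor is A.
The chord tones are C, Eb, A, giving A diminished.

A diminished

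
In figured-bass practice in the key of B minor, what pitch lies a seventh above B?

A

Counting 6 letter steps above B lands on A; in B minor, that letter is A.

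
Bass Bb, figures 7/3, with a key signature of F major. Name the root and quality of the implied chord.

The figures 7/3 indicate a seventh chord in root position.
In root position the bass is the root, so the root is Bb.
The chord tones are Bb, D, F, A, giving Bb major seventh.

Bb major seventh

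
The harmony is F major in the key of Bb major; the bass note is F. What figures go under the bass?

F is the root of F major, so the chord is in root position.
A triad in root position is figured 5/3, conventionally abbreviated (no figures — root-position triad).

no figures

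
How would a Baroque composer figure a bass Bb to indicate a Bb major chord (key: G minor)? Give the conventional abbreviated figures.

no figures

Bb is the root of Bb major, so the chord is in root position.
A triad in root position is figured 5/3, conventionally abbreviated (no figures — root-position triad).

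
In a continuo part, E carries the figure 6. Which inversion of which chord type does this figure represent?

triad, first inversion

6 is shorthand for 6/3.
Intervals of 6/3 above the bass form a triad; the bass is the third, so this is first inversion.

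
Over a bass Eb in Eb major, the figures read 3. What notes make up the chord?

The written figures 3 are shorthand for 5/3: the 5 is implied.
A third above Eb in this key is G.
A fifth above Eb in this key is Bb.
Together with the bass Eb, this spells Eb major in root position.

Eb, G, Bb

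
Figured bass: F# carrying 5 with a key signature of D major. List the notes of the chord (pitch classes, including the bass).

The written figures 5 are shorthand for 5/3: the 3 is implied.
A third above F# in this key is A.
A fifth above F# in this key is C#.
Together with the bass F#, this spells F# minor in root position.

F#, A, C#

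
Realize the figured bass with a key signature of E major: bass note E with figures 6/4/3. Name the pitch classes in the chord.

E, G#, A, C#

A third above E in this key is G#.
A fourth above E in this key is A.
A sixth above E in this key is C#.
Together with the bass E, this spells A major seventh in second inversion.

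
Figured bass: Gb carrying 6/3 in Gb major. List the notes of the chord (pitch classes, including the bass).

Gb, Bb, Eb

A third above Gb in this key is Bb.
A sixth above Gb in this key is Eb.
Together with the bass Gb, this spells Eb minor in first inversion.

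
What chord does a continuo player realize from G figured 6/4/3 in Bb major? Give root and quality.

C minor seventh

The figures 6/4/3 indicate a seventh chord in second inversion.
In second inversion the root lies a fourth above the bass: a fourth above G in Bb major is C.
The chord tones are G, Bb, C, Eb, giving C minor seventh.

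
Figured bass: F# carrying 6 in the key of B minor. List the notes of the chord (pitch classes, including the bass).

F#, A, D

The written figures 6 are shorthand for 6/3: the 3 is implied.
A third above F# in this key is A.
A sixth above F# in this key is D.
Together with the bass F#, this spells D major in first inversion.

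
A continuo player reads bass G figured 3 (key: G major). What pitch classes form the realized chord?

G, B, D

The written figures 3 are shorthand for 5/3: the 5 is implied.
A third above G in this key is B.
A fifth above G in this key is D.
Together with the bass G, this spells G major in root position.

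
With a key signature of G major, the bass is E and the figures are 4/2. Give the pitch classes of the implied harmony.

E, F#, A, C

The written figures 4/2 are shorthand for 6/4/2: the 6 is implied.
A second above E in this key is F#.
A fourth above E in this key is A.
A sixth above E in this key is C.
Together with the bass E, this spells F# half-diminished seventh in third inversion.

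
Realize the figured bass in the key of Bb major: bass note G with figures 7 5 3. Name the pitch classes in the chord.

A third above G in this key is Bb.
A fifth above G in this key is D.
A seventh above G in this key is F.
Together with the bass G, this spells G minor seventh in root position.

G, Bb, D, F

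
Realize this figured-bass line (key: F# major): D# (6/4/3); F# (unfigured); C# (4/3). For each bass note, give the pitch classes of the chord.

D# (6/4/3): D#, F#, G#, B.
F# (5/3): F#, A#, C#.
C# (6/4/3): C#, E#, F#, A#.

D#, F#, G#, B | F#, A#, C# | C#, E#, F#, A#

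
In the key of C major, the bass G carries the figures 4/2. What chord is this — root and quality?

A minor seventh

The figures 4/2 indicate a seventh chord in third inversion.
In third inversion the root lies a second above the bass: a second above G in C major is A.
The chord tones are G, A, C, E, giving A minor seventh.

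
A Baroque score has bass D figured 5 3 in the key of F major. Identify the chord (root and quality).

The figures 5 3 indicate a triad in root position.
In root position the bass is the root, so the root is D.
The chord tones are D, F, A, giving D minor.

D minor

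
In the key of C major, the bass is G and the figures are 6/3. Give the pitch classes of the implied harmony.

A third above G in this key is B.
A sixth above G in this key is E.
Together with the bass G, this spells E minor in first inversion.

G, B, E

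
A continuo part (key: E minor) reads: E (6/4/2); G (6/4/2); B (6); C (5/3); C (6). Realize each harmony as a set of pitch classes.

E, F#, A, C | G, A, C, E | B, D, G | C, E, G | C, E, A

E (6/4/2): E, F#, A, C.
G (6/4/2): G, A, C, E.
B (6/3): B, D, G.
C (5/3): C, E, G.
C (6/3): C, E, A.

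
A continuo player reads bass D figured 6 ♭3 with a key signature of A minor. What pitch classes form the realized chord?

A third above D in this key is F, lowered to Fb by the flat.
A sixth above D in this key is B.

D, Fb, B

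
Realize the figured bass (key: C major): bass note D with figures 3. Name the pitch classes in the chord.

D, F, A

The written figures 3 are shorthand for 5/3: the 5 is implied.
A third above D in this key is F.
A fifth above D in this key is A.
Together with the bass D, this spells D minor in root position.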